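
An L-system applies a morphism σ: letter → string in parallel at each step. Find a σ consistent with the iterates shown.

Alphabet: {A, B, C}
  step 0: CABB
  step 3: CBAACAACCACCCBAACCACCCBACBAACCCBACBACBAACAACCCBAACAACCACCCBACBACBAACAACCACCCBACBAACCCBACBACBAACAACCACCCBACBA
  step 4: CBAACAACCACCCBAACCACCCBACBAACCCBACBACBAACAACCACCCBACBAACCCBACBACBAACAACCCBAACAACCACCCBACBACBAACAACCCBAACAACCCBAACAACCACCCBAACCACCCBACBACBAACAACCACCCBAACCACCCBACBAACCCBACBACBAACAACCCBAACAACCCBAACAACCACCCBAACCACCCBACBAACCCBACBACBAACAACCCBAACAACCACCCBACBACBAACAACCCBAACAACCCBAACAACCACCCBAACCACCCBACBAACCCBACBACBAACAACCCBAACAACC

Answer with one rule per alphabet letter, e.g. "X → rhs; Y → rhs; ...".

  step 3 ⇒ step 4: CBAACAACCACCCBAACCACCCBACBAACCCBACBACBAACAACCCBAACAACCACCCBACBACBAACAACCACCCBACBAACCCBACBACBAACAACCACCCBACBA ⇒ CBA·ACA·ACC·ACC·CBA·ACC·ACC·CBA·CBA·ACC·CBA·CBA·CBA·ACA·ACC·ACC·CBA·CBA·ACC·CBA·CBA·CBA·ACA·ACC·CBA·ACA·ACC·ACC·CBA·CBA·CBA·ACA·ACC·CBA·ACA·ACC·CBA·ACA·ACC·ACC·CBA·ACC·ACC·CBA·CBA·CBA·ACA·ACC·ACC·CBA·ACC·ACC·CBA·CBA·ACC·CBA·CBA·CBA·ACA·ACC·CBA·ACA·ACC·CBA·ACA·ACC·ACC·CBA·ACC·ACC·CBA·CBA·ACC·CBA·CBA·CBA·ACA·ACC·CBA·ACA·ACC·ACC·CBA·CBA·CBA·ACA·ACC·CBA·ACA·ACC·CBA·ACA·ACC·ACC·CBA·ACC·ACC·CBA·CBA·ACC·CBA·CBA·CBA·ACA·ACC·CBA·ACA·ACC
    A ↦ ACC
    B ↦ ACA
    C ↦ CBA

A->ACC, B->ACA, C->CBA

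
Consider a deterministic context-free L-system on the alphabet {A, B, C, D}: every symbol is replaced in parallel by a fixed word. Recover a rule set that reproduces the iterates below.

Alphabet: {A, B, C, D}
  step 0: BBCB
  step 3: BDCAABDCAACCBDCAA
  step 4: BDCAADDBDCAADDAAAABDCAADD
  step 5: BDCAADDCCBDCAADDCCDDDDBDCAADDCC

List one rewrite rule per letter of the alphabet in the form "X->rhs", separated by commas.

  step 4 ⇒ step 5: BDCAADDBDCAADDAAAABDCAADD ⇒ BD·C·AA·D·D·C·C·BD·C·AA·D·D·C·C·D·D·D·D·BD·C·AA·D·D·C·C
    A ↦ D
    B ↦ BD
    C ↦ AA
    D ↦ C

A->D, B->BD, C->AA, D->C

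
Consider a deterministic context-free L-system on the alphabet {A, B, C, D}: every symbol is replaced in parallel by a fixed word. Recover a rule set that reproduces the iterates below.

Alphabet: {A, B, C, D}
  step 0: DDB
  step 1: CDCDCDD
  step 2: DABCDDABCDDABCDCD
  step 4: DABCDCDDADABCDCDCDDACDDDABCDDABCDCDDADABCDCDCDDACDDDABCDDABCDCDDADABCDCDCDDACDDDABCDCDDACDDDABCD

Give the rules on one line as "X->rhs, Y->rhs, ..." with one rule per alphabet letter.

  step 1 ⇒ step 2: CDCDCDD ⇒ DAB·CD·DAB·CD·DAB·CD·CD
    C ↦ DAB
    D ↦ CD
    A ↦ DA  (constrained at step 2)
  step 0 ⇒ step 1: DDB ⇒ CD·CD·CDD
    B ↦ CDD

A->DA, B->CDD, C->DAB, D->CD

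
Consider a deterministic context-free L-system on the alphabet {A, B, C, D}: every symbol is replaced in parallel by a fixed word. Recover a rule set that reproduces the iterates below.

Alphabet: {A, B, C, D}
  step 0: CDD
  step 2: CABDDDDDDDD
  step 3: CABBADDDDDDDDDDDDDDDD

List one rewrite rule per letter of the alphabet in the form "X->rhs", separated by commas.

A->B, B->BA, C->CA, D->DD

  step 2 ⇒ step 3: CABDDDDDDDD ⇒ CA·B·BA·DD·DD·DD·DD·DD·DD·DD·DD
    A ↦ B
    B ↦ BA
    C ↦ CA
    D ↦ DD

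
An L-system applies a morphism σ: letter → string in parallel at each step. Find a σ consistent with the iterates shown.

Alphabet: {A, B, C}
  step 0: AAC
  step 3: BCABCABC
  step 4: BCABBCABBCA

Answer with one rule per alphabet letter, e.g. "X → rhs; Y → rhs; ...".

A->B, B->BC, C->A

  step 3 ⇒ step 4: BCABCABC ⇒ BC·A·B·BC·A·B·BC·A
    A ↦ B
    B ↦ BC
    C ↦ A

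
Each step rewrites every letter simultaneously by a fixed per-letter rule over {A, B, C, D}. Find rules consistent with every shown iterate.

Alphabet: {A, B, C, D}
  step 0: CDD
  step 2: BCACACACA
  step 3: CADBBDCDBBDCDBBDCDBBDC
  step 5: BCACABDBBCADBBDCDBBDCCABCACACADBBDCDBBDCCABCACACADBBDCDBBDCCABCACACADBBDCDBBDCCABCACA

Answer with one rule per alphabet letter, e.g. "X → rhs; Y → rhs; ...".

A->DC, B->CA, C->DBB, D->B

  step 2 ⇒ step 3: BCACACACA ⇒ CA·DBB·DC·DBB·DC·DBB·DC·DBB·DC
    A ↦ DC
    B ↦ CA
    C ↦ DBB
    D ↦ B  (constrained at step 0)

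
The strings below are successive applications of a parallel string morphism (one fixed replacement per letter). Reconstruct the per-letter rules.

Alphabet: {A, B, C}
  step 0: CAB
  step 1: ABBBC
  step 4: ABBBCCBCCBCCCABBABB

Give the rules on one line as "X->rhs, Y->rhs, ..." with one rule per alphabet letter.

A->B, B->C, C->ABB

  step 0 ⇒ step 1: CAB ⇒ ABB·B·C
    A ↦ B
    B ↦ C
    C ↦ ABB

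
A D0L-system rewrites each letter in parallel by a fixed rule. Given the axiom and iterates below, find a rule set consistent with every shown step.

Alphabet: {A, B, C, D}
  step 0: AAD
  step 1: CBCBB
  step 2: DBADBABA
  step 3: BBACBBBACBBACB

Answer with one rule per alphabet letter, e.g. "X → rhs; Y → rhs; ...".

  step 2 ⇒ step 3: DBADBABA ⇒ B·BA·CB·B·BA·CB·BA·CB
    A ↦ CB
    B ↦ BA
    D ↦ B
  step 1 ⇒ step 2: CBCBB ⇒ D·BA·D·BA·BA
    C ↦ D

A->CB, B->BA, C->D, D->B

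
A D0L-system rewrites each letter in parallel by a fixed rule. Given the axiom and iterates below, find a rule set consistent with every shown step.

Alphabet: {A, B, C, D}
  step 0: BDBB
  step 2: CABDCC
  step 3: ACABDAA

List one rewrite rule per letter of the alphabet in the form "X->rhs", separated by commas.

A->C, B->A, C->A, D->BD

  step 2 ⇒ step 3: CABDCC ⇒ A·C·A·BD·A·A
    A ↦ C
    B ↦ A
    C ↦ A
    D ↦ BD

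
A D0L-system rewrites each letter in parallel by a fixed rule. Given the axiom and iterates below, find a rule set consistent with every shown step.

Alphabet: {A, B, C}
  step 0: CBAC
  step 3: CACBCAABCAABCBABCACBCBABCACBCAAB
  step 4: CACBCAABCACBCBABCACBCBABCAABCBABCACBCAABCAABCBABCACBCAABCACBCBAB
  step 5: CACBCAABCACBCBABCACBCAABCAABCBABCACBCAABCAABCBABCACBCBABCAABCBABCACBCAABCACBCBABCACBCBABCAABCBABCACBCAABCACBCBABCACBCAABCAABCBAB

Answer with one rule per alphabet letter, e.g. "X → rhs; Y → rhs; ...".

  step 4 ⇒ step 5: CACBCAABCACBCBABCACBCBABCAABCBABCACBCAABCAABCBABCACBCAABCACBCBAB ⇒ CA·CB·CA·AB·CA·CB·CB·AB·CA·CB·CA·AB·CA·AB·CB·AB·CA·CB·CA·AB·CA·AB·CB·AB·CA·CB·CB·AB·CA·AB·CB·AB·CA·CB·CA·AB·CA·CB·CB·AB·CA·CB·CB·AB·CA·AB·CB·AB·CA·CB·CA·AB·CA·CB·CB·AB·CA·CB·CA·AB·CA·AB·CB·AB
    A ↦ CB
    B ↦ AB
    C ↦ CA

A->CB, B->AB, C->CA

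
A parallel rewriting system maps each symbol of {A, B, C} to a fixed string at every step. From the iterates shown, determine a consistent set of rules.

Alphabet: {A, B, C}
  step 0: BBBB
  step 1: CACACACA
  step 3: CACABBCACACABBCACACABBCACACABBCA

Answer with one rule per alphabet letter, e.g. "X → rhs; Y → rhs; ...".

A->CB, B->CA, C->BB

  step 0 ⇒ step 1: BBBB ⇒ CA·CA·CA·CA
    B ↦ CA
    A ↦ CB  (constrained at step 1)
    C ↦ BB  (constrained at step 1)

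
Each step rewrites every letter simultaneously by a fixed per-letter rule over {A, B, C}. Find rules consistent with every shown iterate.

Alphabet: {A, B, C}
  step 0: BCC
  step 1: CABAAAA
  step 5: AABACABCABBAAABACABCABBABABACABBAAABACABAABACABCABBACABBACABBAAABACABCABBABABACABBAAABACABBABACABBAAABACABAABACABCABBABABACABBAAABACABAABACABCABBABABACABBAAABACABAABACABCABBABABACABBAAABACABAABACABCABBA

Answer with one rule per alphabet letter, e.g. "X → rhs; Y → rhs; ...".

A->BA, B->CAB, C->AA

  step 0 ⇒ step 1: BCC ⇒ CAB·AA·AA
    B ↦ CAB
    C ↦ AA
    A ↦ BA  (constrained at step 1)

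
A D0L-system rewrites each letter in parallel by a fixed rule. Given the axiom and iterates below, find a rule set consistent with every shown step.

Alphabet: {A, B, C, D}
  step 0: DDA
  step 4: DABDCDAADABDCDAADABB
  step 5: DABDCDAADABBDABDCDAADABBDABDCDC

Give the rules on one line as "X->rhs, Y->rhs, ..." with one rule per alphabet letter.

A->B, B->DC, C->A, D->DA

  step 4 ⇒ step 5: DABDCDAADABDCDAADABB ⇒ DA·B·DC·DA·A·DA·B·B·DA·B·DC·DA·A·DA·B·B·DA·B·DC·DC
    A ↦ B
    B ↦ DC
    C ↦ A
    D ↦ DA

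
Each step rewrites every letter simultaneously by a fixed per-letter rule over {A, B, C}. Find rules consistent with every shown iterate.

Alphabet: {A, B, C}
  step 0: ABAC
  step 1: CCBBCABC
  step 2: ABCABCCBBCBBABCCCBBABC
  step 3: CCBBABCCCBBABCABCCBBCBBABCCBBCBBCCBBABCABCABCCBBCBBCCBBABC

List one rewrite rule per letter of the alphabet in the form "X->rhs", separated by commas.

A->C, B->CBB, C->ABC

  step 2 ⇒ step 3: ABCABCCBBCBBABCCCBBABC ⇒ C·CBB·ABC·C·CBB·ABC·ABC·CBB·CBB·ABC·CBB·CBB·C·CBB·ABC·ABC·ABC·CBB·CBB·C·CBB·ABC
    A ↦ C
    B ↦ CBB
    C ↦ ABC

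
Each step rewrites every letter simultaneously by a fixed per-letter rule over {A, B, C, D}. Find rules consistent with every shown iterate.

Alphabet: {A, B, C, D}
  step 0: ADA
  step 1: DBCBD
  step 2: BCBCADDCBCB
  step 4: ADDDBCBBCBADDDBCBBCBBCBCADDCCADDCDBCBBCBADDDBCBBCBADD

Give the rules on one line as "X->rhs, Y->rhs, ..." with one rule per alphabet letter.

  step 1 ⇒ step 2: DBCBD ⇒ BCB·C·ADD·C·BCB
    B ↦ C
    C ↦ ADD
    D ↦ BCB
  step 0 ⇒ step 1: ADA ⇒ D·BCB·D
    A ↦ D

A->D, B->C, C->ADD, D->BCB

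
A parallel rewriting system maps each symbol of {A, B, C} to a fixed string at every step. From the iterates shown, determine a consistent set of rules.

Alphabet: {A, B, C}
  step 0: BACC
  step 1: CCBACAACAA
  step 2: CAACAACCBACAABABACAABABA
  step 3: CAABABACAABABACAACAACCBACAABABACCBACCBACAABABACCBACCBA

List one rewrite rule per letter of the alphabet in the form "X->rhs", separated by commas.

A->BA, B->CC, C->CAA

  step 2 ⇒ step 3: CAACAACCBACAABABACAABABA ⇒ CAA·BA·BA·CAA·BA·BA·CAA·CAA·CC·BA·CAA·BA·BA·CC·BA·CC·BA·CAA·BA·BA·CC·BA·CC·BA
    A ↦ BA
    B ↦ CC
    C ↦ CAA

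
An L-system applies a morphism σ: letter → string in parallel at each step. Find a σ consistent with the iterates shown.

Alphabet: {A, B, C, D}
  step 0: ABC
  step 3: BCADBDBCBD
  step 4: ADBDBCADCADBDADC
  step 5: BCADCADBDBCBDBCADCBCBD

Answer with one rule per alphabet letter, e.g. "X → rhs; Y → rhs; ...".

  step 4 ⇒ step 5: ADBDBCADCADBDADC ⇒ B·C·AD·C·AD·BD·B·C·BD·B·C·AD·C·B·C·BD
    A ↦ B
    B ↦ AD
    C ↦ BD
    D ↦ C

A->B, B->AD, C->BD, D->C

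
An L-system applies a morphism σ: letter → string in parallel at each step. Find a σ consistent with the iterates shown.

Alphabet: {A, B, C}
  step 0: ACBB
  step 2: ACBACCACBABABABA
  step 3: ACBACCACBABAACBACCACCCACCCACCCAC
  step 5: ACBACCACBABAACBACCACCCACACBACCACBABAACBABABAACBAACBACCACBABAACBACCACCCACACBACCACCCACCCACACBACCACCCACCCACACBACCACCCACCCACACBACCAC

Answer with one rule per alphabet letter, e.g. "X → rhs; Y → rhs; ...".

A->AC, B->CC, C->BA

  step 2 ⇒ step 3: ACBACCACBABABABA ⇒ AC·BA·CC·AC·BA·BA·AC·BA·CC·AC·CC·AC·CC·AC·CC·AC
    A ↦ AC
    B ↦ CC
    C ↦ BA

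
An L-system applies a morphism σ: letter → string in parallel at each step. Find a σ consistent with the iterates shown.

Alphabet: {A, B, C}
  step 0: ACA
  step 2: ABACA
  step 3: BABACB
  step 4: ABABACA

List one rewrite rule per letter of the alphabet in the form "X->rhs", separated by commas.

  step 3 ⇒ step 4: BABACB ⇒ A·B·A·B·AC·A
    A ↦ B
    B ↦ A
    C ↦ AC

A->B, B->A, C->AC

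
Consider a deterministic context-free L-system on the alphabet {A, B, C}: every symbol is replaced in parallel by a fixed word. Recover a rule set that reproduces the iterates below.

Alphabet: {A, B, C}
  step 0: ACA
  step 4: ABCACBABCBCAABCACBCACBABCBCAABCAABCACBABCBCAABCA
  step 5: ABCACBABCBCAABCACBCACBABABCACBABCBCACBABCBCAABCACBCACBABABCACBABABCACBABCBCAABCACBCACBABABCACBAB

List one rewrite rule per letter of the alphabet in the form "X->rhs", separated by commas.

  step 4 ⇒ step 5: ABCACBABCBCAABCACBCACBABCBCAABCAABCACBABCBCAABCA ⇒ AB·CA·CB·AB·CB·CA·AB·CA·CB·CA·CB·AB·AB·CA·CB·AB·CB·CA·CB·AB·CB·CA·AB·CA·CB·CA·CB·AB·AB·CA·CB·AB·AB·CA·CB·AB·CB·CA·AB·CA·CB·CA·CB·AB·AB·CA·CB·AB
    A ↦ AB
    B ↦ CA
    C ↦ CB

A->AB, B->CA, C->CB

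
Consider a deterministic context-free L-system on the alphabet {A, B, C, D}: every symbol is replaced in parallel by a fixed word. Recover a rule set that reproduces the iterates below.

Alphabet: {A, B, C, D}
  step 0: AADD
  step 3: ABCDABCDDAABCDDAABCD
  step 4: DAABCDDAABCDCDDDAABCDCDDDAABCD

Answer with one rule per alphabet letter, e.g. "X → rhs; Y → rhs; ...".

  step 3 ⇒ step 4: ABCDABCDDAABCDDAABCD ⇒ D·A·AB·CD·D·A·AB·CD·CD·D·D·A·AB·CD·CD·D·D·A·AB·CD
    A ↦ D
    B ↦ A
    C ↦ AB
    D ↦ CD

A->D, B->A, C->AB, D->CD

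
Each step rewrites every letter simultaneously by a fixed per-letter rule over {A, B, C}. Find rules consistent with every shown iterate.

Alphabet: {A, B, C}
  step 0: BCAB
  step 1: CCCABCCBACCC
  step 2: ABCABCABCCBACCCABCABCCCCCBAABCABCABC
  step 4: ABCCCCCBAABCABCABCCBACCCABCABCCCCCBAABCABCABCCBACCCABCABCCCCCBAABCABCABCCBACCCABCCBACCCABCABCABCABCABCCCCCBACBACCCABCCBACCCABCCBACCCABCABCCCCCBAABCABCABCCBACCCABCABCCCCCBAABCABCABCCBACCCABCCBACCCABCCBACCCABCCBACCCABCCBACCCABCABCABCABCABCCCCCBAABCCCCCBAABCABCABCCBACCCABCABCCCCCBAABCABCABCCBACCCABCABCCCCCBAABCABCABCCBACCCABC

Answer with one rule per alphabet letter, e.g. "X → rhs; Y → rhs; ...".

A->CBA, B->CCC, C->ABC

  step 1 ⇒ step 2: CCCABCCBACCC ⇒ ABC·ABC·ABC·CBA·CCC·ABC·ABC·CCC·CBA·ABC·ABC·ABC
    A ↦ CBA
    B ↦ CCC
    C ↦ ABC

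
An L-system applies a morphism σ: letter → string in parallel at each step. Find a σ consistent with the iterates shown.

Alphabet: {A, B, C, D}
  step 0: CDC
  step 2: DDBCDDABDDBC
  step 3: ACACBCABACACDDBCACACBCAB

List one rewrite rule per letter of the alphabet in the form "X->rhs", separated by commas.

A->DD, B->BC, C->AB, D->AC

  step 2 ⇒ step 3: DDBCDDABDDBC ⇒ AC·AC·BC·AB·AC·AC·DD·BC·AC·AC·BC·AB
    A ↦ DD
    B ↦ BC
    C ↦ AB
    D ↦ AC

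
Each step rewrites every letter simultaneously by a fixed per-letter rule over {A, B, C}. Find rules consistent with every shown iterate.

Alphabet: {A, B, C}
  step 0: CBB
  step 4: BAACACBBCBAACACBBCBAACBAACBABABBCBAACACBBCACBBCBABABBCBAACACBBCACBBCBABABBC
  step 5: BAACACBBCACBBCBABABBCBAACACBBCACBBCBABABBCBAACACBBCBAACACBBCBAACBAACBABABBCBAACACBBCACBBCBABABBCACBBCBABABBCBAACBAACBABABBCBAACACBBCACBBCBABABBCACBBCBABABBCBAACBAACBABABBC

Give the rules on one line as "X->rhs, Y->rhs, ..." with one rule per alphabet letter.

  step 4 ⇒ step 5: BAACACBBCBAACACBBCBAACBAACBABABBCBAACACBBCACBBCBABABBCBAACACBBCACBBCBABABBC ⇒ BA·AC·AC·BBC·AC·BBC·BA·BA·BBC·BA·AC·AC·BBC·AC·BBC·BA·BA·BBC·BA·AC·AC·BBC·BA·AC·AC·BBC·BA·AC·BA·AC·BA·BA·BBC·BA·AC·AC·BBC·AC·BBC·BA·BA·BBC·AC·BBC·BA·BA·BBC·BA·AC·BA·AC·BA·BA·BBC·BA·AC·AC·BBC·AC·BBC·BA·BA·BBC·AC·BBC·BA·BA·BBC·BA·AC·BA·AC·BA·BA·BBC
    A ↦ AC
    B ↦ BA
    C ↦ BBC

A->AC, B->BA, C->BBC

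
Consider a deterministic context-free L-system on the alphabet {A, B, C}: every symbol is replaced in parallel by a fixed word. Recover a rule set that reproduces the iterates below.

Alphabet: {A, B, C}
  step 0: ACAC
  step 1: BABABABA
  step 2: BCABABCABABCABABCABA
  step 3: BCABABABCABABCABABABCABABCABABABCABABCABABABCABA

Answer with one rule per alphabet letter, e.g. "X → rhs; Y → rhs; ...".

  step 2 ⇒ step 3: BCABABCABABCABABCABA ⇒ BCA·BA·BA·BCA·BA·BCA·BA·BA·BCA·BA·BCA·BA·BA·BCA·BA·BCA·BA·BA·BCA·BA
    A ↦ BA
    B ↦ BCA
    C ↦ BA

A->BA, B->BCA, C->BA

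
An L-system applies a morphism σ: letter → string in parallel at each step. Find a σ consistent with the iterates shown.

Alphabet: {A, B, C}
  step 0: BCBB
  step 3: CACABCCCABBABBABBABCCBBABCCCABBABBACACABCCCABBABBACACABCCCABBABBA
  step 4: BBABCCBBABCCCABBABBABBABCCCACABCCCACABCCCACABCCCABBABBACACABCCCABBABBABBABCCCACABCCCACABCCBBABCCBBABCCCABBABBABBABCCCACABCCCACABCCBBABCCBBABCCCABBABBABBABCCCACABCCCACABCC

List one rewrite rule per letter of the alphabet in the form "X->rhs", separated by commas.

  step 3 ⇒ step 4: CACABCCCABBABBABBABCCBBABCCCABBABBACACABCCCABBABBACACABCCCABBABBA ⇒ BBA·BCC·BBA·BCC·CA·BBA·BBA·BBA·BCC·CA·CA·BCC·CA·CA·BCC·CA·CA·BCC·CA·BBA·BBA·CA·CA·BCC·CA·BBA·BBA·BBA·BCC·CA·CA·BCC·CA·CA·BCC·BBA·BCC·BBA·BCC·CA·BBA·BBA·BBA·BCC·CA·CA·BCC·CA·CA·BCC·BBA·BCC·BBA·BCC·CA·BBA·BBA·BBA·BCC·CA·CA·BCC·CA·CA·BCC
    A ↦ BCC
    B ↦ CA
    C ↦ BBA

A->BCC, B->CA, C->BBA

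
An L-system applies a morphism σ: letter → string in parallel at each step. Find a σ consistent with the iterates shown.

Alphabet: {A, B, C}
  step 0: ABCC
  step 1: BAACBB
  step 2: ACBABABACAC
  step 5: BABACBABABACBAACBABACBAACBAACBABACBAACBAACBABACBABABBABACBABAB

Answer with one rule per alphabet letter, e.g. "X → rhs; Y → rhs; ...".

A->BA, B->AC, C->B

  step 1 ⇒ step 2: BAACBB ⇒ AC·BA·BA·B·AC·AC
    A ↦ BA
    B ↦ AC
    C ↦ B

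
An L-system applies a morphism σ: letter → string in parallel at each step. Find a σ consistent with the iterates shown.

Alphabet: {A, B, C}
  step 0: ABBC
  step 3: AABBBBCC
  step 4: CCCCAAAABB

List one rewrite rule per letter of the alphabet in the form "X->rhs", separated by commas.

A->CC, B->A, C->B

  step 3 ⇒ step 4: AABBBBCC ⇒ CC·CC·A·A·A·A·B·B
    A ↦ CC
    B ↦ A
    C ↦ B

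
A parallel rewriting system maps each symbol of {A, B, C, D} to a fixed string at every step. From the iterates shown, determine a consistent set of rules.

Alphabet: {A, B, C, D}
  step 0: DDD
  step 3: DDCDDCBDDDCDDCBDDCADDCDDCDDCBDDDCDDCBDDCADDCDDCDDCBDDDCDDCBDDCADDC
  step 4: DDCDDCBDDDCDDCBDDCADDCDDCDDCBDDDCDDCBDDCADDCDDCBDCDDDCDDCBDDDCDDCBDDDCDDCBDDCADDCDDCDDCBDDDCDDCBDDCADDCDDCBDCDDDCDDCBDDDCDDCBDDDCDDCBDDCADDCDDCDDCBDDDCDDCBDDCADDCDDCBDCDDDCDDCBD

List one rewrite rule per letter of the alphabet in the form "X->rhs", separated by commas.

A->CD, B->DCA, C->BD, D->DDC

  step 3 ⇒ step 4: DDCDDCBDDDCDDCBDDCADDCDDCDDCBDDDCDDCBDDCADDCDDCDDCBDDDCDDCBDDCADDC ⇒ DDC·DDC·BD·DDC·DDC·BD·DCA·DDC·DDC·DDC·BD·DDC·DDC·BD·DCA·DDC·DDC·BD·CD·DDC·DDC·BD·DDC·DDC·BD·DDC·DDC·BD·DCA·DDC·DDC·DDC·BD·DDC·DDC·BD·DCA·DDC·DDC·BD·CD·DDC·DDC·BD·DDC·DDC·BD·DDC·DDC·BD·DCA·DDC·DDC·DDC·BD·DDC·DDC·BD·DCA·DDC·DDC·BD·CD·DDC·DDC·BD
    A ↦ CD
    B ↦ DCA
    C ↦ BD
    D ↦ DDC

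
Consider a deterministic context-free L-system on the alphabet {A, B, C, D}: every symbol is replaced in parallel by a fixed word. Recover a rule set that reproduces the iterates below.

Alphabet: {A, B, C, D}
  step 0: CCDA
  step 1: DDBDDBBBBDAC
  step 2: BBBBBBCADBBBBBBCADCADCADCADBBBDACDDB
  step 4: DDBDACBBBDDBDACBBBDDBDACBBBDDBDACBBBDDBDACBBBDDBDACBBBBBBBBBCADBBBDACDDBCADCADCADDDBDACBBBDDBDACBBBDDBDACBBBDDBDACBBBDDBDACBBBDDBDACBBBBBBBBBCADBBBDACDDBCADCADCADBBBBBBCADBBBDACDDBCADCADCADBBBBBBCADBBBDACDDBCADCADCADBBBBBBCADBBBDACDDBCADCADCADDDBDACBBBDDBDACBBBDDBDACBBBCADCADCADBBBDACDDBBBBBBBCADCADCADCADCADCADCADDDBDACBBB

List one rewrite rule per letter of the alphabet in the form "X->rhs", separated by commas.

A->DAC, B->CAD, C->DDB, D->BBB

  step 1 ⇒ step 2: DDBDDBBBBDAC ⇒ BBB·BBB·CAD·BBB·BBB·CAD·CAD·CAD·CAD·BBB·DAC·DDB
    A ↦ DAC
    B ↦ CAD
    C ↦ DDB
    D ↦ BBB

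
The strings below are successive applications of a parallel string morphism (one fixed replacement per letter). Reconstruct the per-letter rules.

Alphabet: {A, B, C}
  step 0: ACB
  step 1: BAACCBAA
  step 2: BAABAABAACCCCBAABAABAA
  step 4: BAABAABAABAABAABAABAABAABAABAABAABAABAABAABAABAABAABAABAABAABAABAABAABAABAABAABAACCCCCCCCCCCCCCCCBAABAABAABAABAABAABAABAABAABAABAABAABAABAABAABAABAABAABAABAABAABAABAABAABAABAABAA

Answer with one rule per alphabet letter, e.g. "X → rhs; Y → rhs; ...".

  step 1 ⇒ step 2: BAACCBAA ⇒ BAA·BAA·BAA·CC·CC·BAA·BAA·BAA
    A ↦ BAA
    B ↦ BAA
    C ↦ CC

A->BAA, B->BAA, C->CC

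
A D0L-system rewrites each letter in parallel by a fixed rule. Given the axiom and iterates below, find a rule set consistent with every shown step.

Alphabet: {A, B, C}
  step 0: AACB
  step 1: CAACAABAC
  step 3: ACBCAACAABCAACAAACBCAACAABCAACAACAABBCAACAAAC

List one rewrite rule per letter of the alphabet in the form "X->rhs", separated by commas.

A->CAA, B->AC, C->B

  step 0 ⇒ step 1: AACB ⇒ CAA·CAA·B·AC
    A ↦ CAA
    B ↦ AC
    C ↦ B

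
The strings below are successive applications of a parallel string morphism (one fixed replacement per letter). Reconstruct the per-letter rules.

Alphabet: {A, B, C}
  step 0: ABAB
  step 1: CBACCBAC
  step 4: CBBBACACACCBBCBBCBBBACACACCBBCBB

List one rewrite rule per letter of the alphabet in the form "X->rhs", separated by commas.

  step 0 ⇒ step 1: ABAB ⇒ CB·AC·CB·AC
    A ↦ CB
    B ↦ AC
    C ↦ B  (constrained at step 1)

A->CB, B->AC, C->B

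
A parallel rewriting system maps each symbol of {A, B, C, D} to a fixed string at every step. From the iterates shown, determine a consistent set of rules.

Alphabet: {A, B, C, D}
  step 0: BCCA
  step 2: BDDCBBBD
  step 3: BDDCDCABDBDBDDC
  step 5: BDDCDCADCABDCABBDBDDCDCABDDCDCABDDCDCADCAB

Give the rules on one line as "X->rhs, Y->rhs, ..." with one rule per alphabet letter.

  step 2 ⇒ step 3: BDDCBBBD ⇒ BD·DC·DC·A·BD·BD·BD·DC
    B ↦ BD
    C ↦ A
    D ↦ DC
    A ↦ B  (constrained at step 0)

A->B, B->BD, C->A, D->DC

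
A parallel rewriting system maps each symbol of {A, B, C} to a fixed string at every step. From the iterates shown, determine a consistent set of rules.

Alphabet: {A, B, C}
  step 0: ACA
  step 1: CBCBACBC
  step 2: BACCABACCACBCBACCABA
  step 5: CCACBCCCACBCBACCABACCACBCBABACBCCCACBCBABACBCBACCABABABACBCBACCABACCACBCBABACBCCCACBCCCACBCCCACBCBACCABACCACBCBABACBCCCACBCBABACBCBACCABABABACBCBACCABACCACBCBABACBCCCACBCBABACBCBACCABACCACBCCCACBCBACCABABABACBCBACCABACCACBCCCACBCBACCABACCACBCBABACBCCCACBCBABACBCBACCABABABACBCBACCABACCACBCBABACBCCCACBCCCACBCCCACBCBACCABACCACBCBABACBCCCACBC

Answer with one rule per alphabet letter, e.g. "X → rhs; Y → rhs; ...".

A->CBC, B->CCA, C->BA

  step 1 ⇒ step 2: CBCBACBC ⇒ BA·CCA·BA·CCA·CBC·BA·CCA·BA
    A ↦ CBC
    B ↦ CCA
    C ↦ BA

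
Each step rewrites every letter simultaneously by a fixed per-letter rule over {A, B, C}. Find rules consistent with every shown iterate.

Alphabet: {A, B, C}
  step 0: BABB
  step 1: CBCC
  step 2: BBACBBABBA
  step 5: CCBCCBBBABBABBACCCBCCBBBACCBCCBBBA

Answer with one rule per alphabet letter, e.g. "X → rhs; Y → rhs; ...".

A->B, B->C, C->BBA

  step 1 ⇒ step 2: CBCC ⇒ BBA·C·BBA·BBA
    B ↦ C
    C ↦ BBA
  step 0 ⇒ step 1: BABB ⇒ C·B·C·C
    A ↦ B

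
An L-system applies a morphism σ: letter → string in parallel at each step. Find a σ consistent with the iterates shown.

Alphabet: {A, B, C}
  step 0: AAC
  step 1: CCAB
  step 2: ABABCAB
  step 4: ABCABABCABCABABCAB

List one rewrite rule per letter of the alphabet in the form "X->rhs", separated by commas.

A->C, B->AB, C->AB

  step 1 ⇒ step 2: CCAB ⇒ AB·AB·C·AB
    A ↦ C
    B ↦ AB
    C ↦ AB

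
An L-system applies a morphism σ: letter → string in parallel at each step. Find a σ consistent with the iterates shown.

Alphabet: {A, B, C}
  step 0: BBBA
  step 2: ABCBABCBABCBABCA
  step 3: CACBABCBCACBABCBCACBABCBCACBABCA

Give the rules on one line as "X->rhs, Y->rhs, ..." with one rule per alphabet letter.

  step 2 ⇒ step 3: ABCBABCBABCBABCA ⇒ CA·CB·AB·CB·CA·CB·AB·CB·CA·CB·AB·CB·CA·CB·AB·CA
    A ↦ CA
    B ↦ CB
    C ↦ AB

A->CA, B->CB, C->AB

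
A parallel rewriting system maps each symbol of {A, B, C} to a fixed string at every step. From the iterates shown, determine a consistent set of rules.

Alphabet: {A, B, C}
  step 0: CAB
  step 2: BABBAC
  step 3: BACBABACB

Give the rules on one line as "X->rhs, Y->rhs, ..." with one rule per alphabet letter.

  step 2 ⇒ step 3: BABBAC ⇒ BA·C·BA·BA·C·B
    A ↦ C
    B ↦ BA
    C ↦ B

A->C, B->BA, C->B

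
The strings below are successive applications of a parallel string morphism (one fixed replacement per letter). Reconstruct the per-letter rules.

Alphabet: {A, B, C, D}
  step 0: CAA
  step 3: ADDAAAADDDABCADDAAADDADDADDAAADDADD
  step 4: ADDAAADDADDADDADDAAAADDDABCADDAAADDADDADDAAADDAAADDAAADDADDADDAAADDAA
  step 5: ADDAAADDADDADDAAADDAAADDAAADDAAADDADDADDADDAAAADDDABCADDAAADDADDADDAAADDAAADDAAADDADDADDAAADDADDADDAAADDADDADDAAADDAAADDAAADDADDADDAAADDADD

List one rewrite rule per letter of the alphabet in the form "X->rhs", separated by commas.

  step 4 ⇒ step 5: ADDAAADDADDADDADDAAAADDDABCADDAAADDADDADDAAADDAAADDAAADDADDADDAAADDAA ⇒ ADD·A·A·ADD·ADD·ADD·A·A·ADD·A·A·ADD·A·A·ADD·A·A·ADD·ADD·ADD·ADD·A·A·A·ADD·D·ABC·ADD·A·A·ADD·ADD·ADD·A·A·ADD·A·A·ADD·A·A·ADD·ADD·ADD·A·A·ADD·ADD·ADD·A·A·ADD·ADD·ADD·A·A·ADD·A·A·ADD·A·A·ADD·ADD·ADD·A·A·ADD·ADD
    A ↦ ADD
    B ↦ D
    C ↦ ABC
    D ↦ A

A->ADD, B->D, C->ABC, D->A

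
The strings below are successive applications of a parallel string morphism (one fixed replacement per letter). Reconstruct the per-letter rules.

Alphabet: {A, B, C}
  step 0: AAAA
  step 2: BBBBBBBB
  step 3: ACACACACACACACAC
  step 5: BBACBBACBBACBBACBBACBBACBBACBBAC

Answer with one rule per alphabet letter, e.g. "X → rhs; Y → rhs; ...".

A->CC, B->AC, C->B

  step 2 ⇒ step 3: BBBBBBBB ⇒ AC·AC·AC·AC·AC·AC·AC·AC
    B ↦ AC
    A ↦ CC  (constrained at step 0)
    C ↦ B  (constrained at step 3)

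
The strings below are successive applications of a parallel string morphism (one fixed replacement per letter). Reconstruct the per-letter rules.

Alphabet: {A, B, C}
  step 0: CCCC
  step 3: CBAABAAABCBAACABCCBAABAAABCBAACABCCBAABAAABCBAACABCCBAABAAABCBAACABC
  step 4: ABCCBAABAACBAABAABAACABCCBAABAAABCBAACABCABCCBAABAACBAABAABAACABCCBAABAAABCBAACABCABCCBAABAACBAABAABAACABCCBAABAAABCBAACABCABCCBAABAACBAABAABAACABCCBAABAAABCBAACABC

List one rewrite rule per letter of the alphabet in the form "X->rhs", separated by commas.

  step 3 ⇒ step 4: CBAABAAABCBAACABCCBAABAAABCBAACABCCBAABAAABCBAACABCCBAABAAABCBAACABC ⇒ ABC·C·BAA·BAA·C·BAA·BAA·BAA·C·ABC·C·BAA·BAA·ABC·BAA·C·ABC·ABC·C·BAA·BAA·C·BAA·BAA·BAA·C·ABC·C·BAA·BAA·ABC·BAA·C·ABC·ABC·C·BAA·BAA·C·BAA·BAA·BAA·C·ABC·C·BAA·BAA·ABC·BAA·C·ABC·ABC·C·BAA·BAA·C·BAA·BAA·BAA·C·ABC·C·BAA·BAA·ABC·BAA·C·ABC
    A ↦ BAA
    B ↦ C
    C ↦ ABC

A->BAA, B->C, C->ABC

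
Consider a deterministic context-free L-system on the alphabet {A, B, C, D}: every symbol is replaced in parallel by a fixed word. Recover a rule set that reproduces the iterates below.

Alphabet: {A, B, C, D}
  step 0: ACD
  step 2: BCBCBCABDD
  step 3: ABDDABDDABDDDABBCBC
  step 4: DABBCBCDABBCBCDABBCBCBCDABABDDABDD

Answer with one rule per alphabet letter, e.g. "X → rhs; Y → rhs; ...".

A->D, B->AB, C->DD, D->BC

  step 3 ⇒ step 4: ABDDABDDABDDDABBCBC ⇒ D·AB·BC·BC·D·AB·BC·BC·D·AB·BC·BC·BC·D·AB·AB·DD·AB·DD
    A ↦ D
    B ↦ AB
    C ↦ DD
    D ↦ BC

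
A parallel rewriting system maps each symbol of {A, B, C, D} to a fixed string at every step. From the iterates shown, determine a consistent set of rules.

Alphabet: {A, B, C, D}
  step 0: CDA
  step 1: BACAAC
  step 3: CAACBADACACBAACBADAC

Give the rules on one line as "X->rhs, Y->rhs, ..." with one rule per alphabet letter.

A->AC, B->D, C->BA, D->CA

  step 0 ⇒ step 1: CDA ⇒ BA·CA·AC
    A ↦ AC
    C ↦ BA
    D ↦ CA
    B ↦ D  (constrained at step 1)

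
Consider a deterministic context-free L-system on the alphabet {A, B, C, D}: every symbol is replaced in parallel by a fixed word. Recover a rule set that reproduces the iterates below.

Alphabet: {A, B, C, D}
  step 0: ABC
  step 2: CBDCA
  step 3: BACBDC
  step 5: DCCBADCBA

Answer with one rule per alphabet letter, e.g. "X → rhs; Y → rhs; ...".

A->DC, B->A, C->B, D->C

  step 2 ⇒ step 3: CBDCA ⇒ B·A·C·B·DC
    A ↦ DC
    B ↦ A
    C ↦ B
    D ↦ C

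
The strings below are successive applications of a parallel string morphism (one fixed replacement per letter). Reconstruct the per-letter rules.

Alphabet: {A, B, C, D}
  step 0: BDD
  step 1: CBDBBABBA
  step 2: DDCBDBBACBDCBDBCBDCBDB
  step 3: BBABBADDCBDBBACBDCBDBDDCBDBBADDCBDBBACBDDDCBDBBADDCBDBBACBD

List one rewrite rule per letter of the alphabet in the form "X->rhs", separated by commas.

  step 2 ⇒ step 3: DDCBDBBACBDCBDBCBDCBDB ⇒ BBA·BBA·DD·CBD·BBA·CBD·CBD·B·DD·CBD·BBA·DD·CBD·BBA·CBD·DD·CBD·BBA·DD·CBD·BBA·CBD
    A ↦ B
    B ↦ CBD
    C ↦ DD
    D ↦ BBA

A->B, B->CBD, C->DD, D->BBA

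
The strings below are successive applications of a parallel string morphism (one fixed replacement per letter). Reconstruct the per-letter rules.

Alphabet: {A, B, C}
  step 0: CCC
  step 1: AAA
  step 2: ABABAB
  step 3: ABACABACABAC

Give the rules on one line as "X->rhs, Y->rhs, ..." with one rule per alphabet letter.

A->AB, B->AC, C->A

  step 2 ⇒ step 3: ABABAB ⇒ AB·AC·AB·AC·AB·AC
    A ↦ AB
    B ↦ AC
  step 0 ⇒ step 1: CCC ⇒ A·A·A
    C ↦ A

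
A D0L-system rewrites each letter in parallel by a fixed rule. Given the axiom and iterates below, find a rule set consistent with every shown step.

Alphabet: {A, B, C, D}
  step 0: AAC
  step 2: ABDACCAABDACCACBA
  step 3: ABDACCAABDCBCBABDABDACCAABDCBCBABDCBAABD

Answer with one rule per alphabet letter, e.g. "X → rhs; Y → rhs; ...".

  step 2 ⇒ step 3: ABDACCAABDACCACBA ⇒ ABD·A·CCA·ABD·CB·CB·ABD·ABD·A·CCA·ABD·CB·CB·ABD·CB·A·ABD
    A ↦ ABD
    B ↦ A
    C ↦ CB
    D ↦ CCA

A->ABD, B->A, C->CB, D->CCA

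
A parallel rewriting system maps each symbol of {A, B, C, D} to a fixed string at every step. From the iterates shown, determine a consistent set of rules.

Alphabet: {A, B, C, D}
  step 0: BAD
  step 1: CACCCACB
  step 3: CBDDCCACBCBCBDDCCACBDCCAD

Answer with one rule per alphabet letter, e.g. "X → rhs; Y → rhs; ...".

A->CCA, B->CAC, C->D, D->CB

  step 0 ⇒ step 1: BAD ⇒ CAC·CCA·CB
    A ↦ CCA
    B ↦ CAC
    D ↦ CB
    C ↦ D  (constrained at step 1)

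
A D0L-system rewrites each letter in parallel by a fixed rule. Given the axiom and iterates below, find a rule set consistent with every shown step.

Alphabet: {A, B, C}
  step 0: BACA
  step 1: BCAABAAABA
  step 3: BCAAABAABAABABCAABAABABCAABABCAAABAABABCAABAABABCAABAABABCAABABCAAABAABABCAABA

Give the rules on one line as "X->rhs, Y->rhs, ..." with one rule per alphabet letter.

  step 0 ⇒ step 1: BACA ⇒ BCA·ABA·A·ABA
    A ↦ ABA
    B ↦ BCA
    C ↦ A

A->ABA, B->BCA, C->A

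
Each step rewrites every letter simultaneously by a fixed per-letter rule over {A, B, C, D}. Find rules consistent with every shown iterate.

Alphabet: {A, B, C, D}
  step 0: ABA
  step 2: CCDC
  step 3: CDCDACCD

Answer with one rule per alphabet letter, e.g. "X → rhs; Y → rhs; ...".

  step 2 ⇒ step 3: CCDC ⇒ CD·CD·AC·CD
    C ↦ CD
    D ↦ AC
    A ↦ B  (constrained at step 0)
    B ↦ C  (constrained at step 0)

A->B, B->C, C->CD, D->AC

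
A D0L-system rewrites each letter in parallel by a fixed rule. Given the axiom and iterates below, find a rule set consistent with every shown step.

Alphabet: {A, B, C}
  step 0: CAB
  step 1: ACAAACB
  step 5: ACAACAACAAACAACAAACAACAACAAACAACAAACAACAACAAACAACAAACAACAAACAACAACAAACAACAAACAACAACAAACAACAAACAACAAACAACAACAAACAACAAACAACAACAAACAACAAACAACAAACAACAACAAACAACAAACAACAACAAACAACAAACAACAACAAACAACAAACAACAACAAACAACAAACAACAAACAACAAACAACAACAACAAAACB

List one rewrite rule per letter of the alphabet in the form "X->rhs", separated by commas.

A->CAA, B->ACB, C->A

  step 0 ⇒ step 1: CAB ⇒ A·CAA·ACB
    A ↦ CAA
    B ↦ ACB
    C ↦ A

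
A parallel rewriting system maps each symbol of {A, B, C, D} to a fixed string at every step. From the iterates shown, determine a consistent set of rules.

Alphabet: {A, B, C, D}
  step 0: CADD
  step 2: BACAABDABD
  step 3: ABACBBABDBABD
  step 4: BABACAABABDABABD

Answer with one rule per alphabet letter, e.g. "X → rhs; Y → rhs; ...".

A->B, B->A, C->AC, D->BD

  step 3 ⇒ step 4: ABACBBABDBABD ⇒ B·A·B·AC·A·A·B·A·BD·A·B·A·BD
    A ↦ B
    B ↦ A
    C ↦ AC
    D ↦ BD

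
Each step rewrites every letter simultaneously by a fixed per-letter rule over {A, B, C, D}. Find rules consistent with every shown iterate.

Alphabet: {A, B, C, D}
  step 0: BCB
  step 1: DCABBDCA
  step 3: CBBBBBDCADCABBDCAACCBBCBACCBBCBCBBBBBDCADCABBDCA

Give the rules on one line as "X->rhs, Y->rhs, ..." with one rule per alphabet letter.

  step 0 ⇒ step 1: BCB ⇒ DCA·BB·DCA
    B ↦ DCA
    C ↦ BB
    A ↦ CB  (constrained at step 1)
    D ↦ ACC  (constrained at step 1)

A->CB, B->DCA, C->BB, D->ACC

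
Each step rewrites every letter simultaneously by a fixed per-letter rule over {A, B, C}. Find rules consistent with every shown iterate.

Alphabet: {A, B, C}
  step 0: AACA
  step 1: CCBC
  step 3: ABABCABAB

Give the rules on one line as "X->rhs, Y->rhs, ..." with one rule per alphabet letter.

A->C, B->AB, C->B

  step 0 ⇒ step 1: AACA ⇒ C·C·B·C
    A ↦ C
    C ↦ B
    B ↦ AB  (constrained at step 1)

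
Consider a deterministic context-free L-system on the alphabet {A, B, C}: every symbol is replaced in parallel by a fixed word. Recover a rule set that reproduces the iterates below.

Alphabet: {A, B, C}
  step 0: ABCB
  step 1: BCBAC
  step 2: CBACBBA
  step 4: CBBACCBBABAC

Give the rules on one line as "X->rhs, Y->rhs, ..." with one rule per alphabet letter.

  step 1 ⇒ step 2: BCBAC ⇒ C·BA·C·B·BA
    A ↦ B
    B ↦ C
    C ↦ BA

A->B, B->C, C->BA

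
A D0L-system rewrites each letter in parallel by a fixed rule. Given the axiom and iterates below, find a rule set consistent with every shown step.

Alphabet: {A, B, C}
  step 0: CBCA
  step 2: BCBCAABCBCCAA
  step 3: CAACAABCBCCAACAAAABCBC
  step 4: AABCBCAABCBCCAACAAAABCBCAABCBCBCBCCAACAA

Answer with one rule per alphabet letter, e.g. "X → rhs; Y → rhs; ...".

A->BC, B->C, C->AA

  step 3 ⇒ step 4: CAACAABCBCCAACAAAABCBC ⇒ AA·BC·BC·AA·BC·BC·C·AA·C·AA·AA·BC·BC·AA·BC·BC·BC·BC·C·AA·C·AA
    A ↦ BC
    B ↦ C
    C ↦ AA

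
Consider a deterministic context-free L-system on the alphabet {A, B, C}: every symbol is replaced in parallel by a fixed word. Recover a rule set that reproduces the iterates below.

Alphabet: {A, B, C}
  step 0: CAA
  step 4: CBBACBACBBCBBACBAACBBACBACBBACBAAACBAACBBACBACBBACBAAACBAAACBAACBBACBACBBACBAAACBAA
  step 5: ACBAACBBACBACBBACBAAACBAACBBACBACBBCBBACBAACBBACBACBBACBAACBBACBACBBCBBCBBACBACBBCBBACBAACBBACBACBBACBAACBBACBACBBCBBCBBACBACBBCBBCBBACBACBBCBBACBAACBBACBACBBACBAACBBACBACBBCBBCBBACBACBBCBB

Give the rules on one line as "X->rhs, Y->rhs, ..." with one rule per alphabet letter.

  step 4 ⇒ step 5: CBBACBACBBCBBACBAACBBACBACBBACBAAACBAACBBACBACBBACBAAACBAAACBAACBBACBACBBACBAAACBAA ⇒ ACB·A·A·CBB·ACB·A·CBB·ACB·A·A·ACB·A·A·CBB·ACB·A·CBB·CBB·ACB·A·A·CBB·ACB·A·CBB·ACB·A·A·CBB·ACB·A·CBB·CBB·CBB·ACB·A·CBB·CBB·ACB·A·A·CBB·ACB·A·CBB·ACB·A·A·CBB·ACB·A·CBB·CBB·CBB·ACB·A·CBB·CBB·CBB·ACB·A·CBB·CBB·ACB·A·A·CBB·ACB·A·CBB·ACB·A·A·CBB·ACB·A·CBB·CBB·CBB·ACB·A·CBB·CBB
    A ↦ CBB
    B ↦ A
    C ↦ ACB

A->CBB, B->A, C->ACB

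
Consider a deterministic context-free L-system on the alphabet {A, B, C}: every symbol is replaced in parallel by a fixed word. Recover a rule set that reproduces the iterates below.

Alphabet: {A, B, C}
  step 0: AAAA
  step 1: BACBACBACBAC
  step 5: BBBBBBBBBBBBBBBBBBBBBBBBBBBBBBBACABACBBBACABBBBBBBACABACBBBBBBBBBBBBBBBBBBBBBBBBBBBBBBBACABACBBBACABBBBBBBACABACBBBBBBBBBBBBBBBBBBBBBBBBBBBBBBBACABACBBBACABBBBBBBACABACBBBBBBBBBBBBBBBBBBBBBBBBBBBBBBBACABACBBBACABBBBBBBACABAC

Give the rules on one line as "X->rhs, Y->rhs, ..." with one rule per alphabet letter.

A->BAC, B->BB, C->A

  step 0 ⇒ step 1: AAAA ⇒ BAC·BAC·BAC·BAC
    A ↦ BAC
    B ↦ BB  (constrained at step 1)
    C ↦ A  (constrained at step 1)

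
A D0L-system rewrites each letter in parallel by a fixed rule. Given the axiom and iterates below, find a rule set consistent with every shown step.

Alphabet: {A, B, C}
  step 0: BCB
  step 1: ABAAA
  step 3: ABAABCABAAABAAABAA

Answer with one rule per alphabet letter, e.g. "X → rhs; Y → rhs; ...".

A->BC, B->A, C->BAA

  step 0 ⇒ step 1: BCB ⇒ A·BAA·A
    B ↦ A
    C ↦ BAA
    A ↦ BC  (constrained at step 1)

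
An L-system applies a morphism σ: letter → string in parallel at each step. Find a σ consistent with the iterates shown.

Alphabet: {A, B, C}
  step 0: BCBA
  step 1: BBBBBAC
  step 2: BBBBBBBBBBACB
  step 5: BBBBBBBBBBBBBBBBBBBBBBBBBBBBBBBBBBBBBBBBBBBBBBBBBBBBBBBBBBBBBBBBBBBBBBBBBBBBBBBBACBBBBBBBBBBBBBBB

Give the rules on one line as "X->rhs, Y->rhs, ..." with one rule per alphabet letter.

  step 1 ⇒ step 2: BBBBBAC ⇒ BB·BB·BB·BB·BB·AC·B
    A ↦ AC
    B ↦ BB
    C ↦ B

A->AC, B->BB, C->B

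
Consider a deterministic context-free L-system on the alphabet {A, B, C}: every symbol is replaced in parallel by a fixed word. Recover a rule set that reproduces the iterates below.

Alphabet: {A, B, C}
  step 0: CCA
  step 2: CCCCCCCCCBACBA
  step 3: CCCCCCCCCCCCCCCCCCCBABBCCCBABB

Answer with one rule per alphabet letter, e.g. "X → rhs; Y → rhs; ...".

  step 2 ⇒ step 3: CCCCCCCCCBACBA ⇒ CC·CC·CC·CC·CC·CC·CC·CC·CC·CBA·BB·CC·CBA·BB
    A ↦ BB
    B ↦ CBA
    C ↦ CC

A->BB, B->CBA, C->CC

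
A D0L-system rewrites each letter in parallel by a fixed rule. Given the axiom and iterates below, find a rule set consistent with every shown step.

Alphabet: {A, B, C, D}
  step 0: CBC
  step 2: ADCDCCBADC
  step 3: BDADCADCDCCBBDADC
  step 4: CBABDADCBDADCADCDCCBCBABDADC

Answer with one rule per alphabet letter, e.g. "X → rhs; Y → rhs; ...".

A->BD, B->CB, C->DC, D->A

  step 3 ⇒ step 4: BDADCADCDCCBBDADC ⇒ CB·A·BD·A·DC·BD·A·DC·A·DC·DC·CB·CB·A·BD·A·DC
    A ↦ BD
    B ↦ CB
    C ↦ DC
    D ↦ A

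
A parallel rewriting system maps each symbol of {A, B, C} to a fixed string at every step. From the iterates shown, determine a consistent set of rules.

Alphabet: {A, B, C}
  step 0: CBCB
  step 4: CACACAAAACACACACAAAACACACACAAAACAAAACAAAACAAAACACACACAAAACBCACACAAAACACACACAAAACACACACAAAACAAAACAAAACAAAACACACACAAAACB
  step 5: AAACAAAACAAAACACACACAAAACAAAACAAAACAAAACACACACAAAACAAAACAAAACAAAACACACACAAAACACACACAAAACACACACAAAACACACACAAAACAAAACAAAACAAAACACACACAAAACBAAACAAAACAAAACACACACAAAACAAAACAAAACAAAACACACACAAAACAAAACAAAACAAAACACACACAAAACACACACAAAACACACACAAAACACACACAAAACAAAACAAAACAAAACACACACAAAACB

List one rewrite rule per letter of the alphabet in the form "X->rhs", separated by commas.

  step 4 ⇒ step 5: CACACAAAACACACACAAAACACACACAAAACAAAACAAAACAAAACACACACAAAACBCACACAAAACACACACAAAACACACACAAAACAAAACAAAACAAAACACACACAAAACB ⇒ AAA·CA·AAA·CA·AAA·CA·CA·CA·CA·AAA·CA·AAA·CA·AAA·CA·AAA·CA·CA·CA·CA·AAA·CA·AAA·CA·AAA·CA·AAA·CA·CA·CA·CA·AAA·CA·CA·CA·CA·AAA·CA·CA·CA·CA·AAA·CA·CA·CA·CA·AAA·CA·AAA·CA·AAA·CA·AAA·CA·CA·CA·CA·AAA·CB·AAA·CA·AAA·CA·AAA·CA·CA·CA·CA·AAA·CA·AAA·CA·AAA·CA·AAA·CA·CA·CA·CA·AAA·CA·AAA·CA·AAA·CA·AAA·CA·CA·CA·CA·AAA·CA·CA·CA·CA·AAA·CA·CA·CA·CA·AAA·CA·CA·CA·CA·AAA·CA·AAA·CA·AAA·CA·AAA·CA·CA·CA·CA·AAA·CB
    A ↦ CA
    B ↦ CB
    C ↦ AAA

A->CA, B->CB, C->AAA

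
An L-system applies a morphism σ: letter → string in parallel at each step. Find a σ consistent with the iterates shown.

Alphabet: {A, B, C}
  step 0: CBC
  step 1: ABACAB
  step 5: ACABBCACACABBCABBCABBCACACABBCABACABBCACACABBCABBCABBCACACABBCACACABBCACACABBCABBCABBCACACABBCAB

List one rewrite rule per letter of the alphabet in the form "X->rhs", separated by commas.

A->BC, B->AC, C->AB

  step 0 ⇒ step 1: CBC ⇒ AB·AC·AB
    B ↦ AC
    C ↦ AB
    A ↦ BC  (constrained at step 1)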